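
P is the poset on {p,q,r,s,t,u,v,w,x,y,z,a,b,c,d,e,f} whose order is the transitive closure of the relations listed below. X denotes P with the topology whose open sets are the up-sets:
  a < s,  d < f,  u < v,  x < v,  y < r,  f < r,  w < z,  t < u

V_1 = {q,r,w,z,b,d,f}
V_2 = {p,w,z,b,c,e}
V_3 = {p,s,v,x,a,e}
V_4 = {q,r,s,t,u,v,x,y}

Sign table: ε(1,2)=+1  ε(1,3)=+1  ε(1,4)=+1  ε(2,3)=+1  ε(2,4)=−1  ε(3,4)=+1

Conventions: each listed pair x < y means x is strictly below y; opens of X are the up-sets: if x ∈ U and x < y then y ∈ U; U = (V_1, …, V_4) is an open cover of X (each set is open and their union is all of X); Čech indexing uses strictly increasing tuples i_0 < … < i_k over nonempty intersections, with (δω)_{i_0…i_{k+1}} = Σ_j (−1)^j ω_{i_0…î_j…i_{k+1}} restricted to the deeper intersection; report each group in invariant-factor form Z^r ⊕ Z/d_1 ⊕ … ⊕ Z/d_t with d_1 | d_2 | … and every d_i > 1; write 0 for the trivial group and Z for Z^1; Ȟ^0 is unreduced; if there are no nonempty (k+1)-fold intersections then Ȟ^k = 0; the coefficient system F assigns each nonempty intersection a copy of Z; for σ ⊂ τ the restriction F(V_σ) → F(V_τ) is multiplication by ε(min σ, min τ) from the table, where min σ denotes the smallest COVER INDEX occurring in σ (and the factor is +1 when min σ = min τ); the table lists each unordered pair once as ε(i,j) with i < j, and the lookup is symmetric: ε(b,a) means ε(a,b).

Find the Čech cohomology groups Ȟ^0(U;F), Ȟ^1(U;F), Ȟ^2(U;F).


nonempty overlaps:
  V12={w,z,b} V14={q,r} V23={p,e} V34={s,v,x}
C dims 4,4; δ0: rk 3, SNF 1^3
degree 0: 4−3−0 = 1 → Ȟ^0 ≅ Z
degree 1: 4−0−3 = 1 → Ȟ^1 ≅ Z
degree 2: 0−0−0 = 0 → Ȟ^2 ≅ 0

Ȟ^0 ≅ Z, Ȟ^1 ≅ Z, Ȟ^2 ≅ 0


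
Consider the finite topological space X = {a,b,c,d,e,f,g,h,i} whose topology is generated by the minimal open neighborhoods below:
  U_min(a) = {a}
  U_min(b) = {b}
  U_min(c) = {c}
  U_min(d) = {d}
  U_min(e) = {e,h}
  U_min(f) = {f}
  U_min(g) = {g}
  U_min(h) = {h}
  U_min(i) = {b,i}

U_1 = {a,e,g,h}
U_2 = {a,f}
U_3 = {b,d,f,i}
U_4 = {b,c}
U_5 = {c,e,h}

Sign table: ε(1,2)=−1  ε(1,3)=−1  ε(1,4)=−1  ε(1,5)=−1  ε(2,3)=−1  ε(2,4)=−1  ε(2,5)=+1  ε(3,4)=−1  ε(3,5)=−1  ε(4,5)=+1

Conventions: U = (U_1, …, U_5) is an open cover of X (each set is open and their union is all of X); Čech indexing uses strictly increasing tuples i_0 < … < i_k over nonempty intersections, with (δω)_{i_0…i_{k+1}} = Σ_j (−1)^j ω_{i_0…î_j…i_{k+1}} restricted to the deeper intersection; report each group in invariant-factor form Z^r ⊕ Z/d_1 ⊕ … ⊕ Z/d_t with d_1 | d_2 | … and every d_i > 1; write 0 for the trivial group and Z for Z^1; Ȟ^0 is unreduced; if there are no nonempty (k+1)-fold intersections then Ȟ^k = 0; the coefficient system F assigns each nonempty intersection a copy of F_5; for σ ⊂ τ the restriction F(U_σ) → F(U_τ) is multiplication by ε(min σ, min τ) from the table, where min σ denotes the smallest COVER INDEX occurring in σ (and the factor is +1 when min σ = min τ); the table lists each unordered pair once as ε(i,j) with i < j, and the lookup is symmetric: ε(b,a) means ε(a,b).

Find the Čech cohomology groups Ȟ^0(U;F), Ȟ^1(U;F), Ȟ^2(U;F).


Ȟ^0(U;F) ≅ Z/5,  Ȟ^1(U;F) ≅ Z/5,  Ȟ^2(U;F) ≅ 0

intersection data:
  U12={a} U15={e,h} U23={f} U34={b} U45={c}
C dims 5,5; δ0: rk_F5 4
Ȟ^0 = (5 − 4) − 0 = 1, so Ȟ^0 ≅ Z/5
Ȟ^1 = (5 − 0) − 4 = 1, so Ȟ^1 ≅ Z/5
Ȟ^2 = (0 − 0) − 0 = 0, so Ȟ^2 ≅ 0


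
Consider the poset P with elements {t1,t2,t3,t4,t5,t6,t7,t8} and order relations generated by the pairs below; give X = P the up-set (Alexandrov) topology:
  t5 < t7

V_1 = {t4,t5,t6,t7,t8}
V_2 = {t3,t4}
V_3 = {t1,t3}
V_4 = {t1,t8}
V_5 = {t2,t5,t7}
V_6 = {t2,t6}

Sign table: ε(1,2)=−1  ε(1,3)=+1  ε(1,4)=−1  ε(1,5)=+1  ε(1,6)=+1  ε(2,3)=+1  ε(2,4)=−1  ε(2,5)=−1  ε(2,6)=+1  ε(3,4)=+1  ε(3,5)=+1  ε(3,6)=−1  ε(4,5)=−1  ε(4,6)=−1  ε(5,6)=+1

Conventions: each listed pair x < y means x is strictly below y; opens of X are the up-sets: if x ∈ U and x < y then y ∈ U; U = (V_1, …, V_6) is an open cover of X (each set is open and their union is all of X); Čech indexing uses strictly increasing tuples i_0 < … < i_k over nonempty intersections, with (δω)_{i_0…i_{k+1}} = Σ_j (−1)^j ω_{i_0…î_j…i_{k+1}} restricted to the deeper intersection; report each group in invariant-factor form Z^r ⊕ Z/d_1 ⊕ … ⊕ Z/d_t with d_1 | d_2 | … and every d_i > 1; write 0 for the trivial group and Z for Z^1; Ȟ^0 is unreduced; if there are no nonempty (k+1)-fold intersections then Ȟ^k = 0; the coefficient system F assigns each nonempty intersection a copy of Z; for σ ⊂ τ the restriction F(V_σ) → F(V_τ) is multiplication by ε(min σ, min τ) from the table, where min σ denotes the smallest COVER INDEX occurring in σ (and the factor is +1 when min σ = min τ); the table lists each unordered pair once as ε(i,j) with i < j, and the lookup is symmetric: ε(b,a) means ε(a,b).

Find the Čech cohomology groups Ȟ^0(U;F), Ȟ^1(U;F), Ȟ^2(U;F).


Ȟ^0 ≅ Z,  Ȟ^1 ≅ Z^2,  Ȟ^2 ≅ 0

cover nerve:
  V12={t4} V14={t8} V15={t5,t7} V16={t6} V23={t3} V34={t1} V56={t2}
C dims 6,7; δ0: rk 5, SNF 1^5
Ȟ^0: (6−5)−0=1 ⇒ Z
Ȟ^1: (7−0)−5=2 ⇒ Z^2
Ȟ^2: (0−0)−0=0 ⇒ 0


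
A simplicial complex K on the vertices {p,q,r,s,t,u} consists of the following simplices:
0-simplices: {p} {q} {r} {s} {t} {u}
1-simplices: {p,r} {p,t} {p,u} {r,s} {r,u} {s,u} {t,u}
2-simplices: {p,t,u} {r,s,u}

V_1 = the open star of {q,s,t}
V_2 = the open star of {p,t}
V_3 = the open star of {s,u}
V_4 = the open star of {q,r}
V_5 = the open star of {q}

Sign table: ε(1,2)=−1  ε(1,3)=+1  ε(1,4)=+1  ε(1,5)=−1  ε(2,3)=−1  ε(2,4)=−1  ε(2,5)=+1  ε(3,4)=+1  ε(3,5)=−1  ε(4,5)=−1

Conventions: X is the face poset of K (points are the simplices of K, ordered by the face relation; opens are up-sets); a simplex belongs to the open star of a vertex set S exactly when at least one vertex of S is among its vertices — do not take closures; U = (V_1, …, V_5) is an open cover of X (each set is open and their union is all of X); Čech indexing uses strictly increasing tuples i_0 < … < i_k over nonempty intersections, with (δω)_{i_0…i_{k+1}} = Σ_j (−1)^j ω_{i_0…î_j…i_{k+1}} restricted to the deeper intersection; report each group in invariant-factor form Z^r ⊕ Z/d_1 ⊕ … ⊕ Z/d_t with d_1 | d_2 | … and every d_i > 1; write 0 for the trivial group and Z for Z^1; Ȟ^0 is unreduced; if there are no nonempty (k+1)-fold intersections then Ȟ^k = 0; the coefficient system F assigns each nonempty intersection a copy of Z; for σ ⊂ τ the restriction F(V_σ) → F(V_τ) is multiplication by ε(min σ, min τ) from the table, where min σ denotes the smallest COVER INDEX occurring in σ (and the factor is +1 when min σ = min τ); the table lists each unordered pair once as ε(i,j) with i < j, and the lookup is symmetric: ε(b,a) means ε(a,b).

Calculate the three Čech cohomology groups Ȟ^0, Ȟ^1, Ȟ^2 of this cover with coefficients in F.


nerve of the cover:
  V1={{q},{s},{t},{p,t},{r,s},{s,u},{t,u},{p,t,u},{r,s,u}} V2={{p},{t},{p,r},{p,t},{p,u},{t,u},{p,t,u}} V3={{s},{u},{p,u},{r,s},{r,u},{s,u},{t,u},{p,t,u},{r,s,u}} V4={{q},{r},{p,r},{r,s},{r,u},{r,s,u}} V5={{q}}
  V12={{t},{p,t},{t,u},{p,t,u}} V13={{s},{r,s},{s,u},{t,u},{p,t,u},{r,s,u}} V14={{q},{r,s},{r,s,u}} V15={{q}} V23={{p,u},{t,u},{p,t,u}} V24={{p,r}} V34={{r,s},{r,u},{r,s,u}} V45={{q}}
  V123={{t,u},{p,t,u}} V134={{r,s},{r,s,u}} V145={{q}}
C dims 5,8,3; δ0: rk 4, SNF 1^4; δ1: rk 3, SNF 1^3
Ȟ^0 = (5 − 4) − 0 = 1, so Ȟ^0 ≅ Z
Ȟ^1 = (8 − 3) − 4 = 1, so Ȟ^1 ≅ Z
Ȟ^2 = (3 − 0) − 3 = 0, so Ȟ^2 ≅ 0

Ȟ^0 ≅ Z,  Ȟ^1 ≅ Z,  Ȟ^2 ≅ 0


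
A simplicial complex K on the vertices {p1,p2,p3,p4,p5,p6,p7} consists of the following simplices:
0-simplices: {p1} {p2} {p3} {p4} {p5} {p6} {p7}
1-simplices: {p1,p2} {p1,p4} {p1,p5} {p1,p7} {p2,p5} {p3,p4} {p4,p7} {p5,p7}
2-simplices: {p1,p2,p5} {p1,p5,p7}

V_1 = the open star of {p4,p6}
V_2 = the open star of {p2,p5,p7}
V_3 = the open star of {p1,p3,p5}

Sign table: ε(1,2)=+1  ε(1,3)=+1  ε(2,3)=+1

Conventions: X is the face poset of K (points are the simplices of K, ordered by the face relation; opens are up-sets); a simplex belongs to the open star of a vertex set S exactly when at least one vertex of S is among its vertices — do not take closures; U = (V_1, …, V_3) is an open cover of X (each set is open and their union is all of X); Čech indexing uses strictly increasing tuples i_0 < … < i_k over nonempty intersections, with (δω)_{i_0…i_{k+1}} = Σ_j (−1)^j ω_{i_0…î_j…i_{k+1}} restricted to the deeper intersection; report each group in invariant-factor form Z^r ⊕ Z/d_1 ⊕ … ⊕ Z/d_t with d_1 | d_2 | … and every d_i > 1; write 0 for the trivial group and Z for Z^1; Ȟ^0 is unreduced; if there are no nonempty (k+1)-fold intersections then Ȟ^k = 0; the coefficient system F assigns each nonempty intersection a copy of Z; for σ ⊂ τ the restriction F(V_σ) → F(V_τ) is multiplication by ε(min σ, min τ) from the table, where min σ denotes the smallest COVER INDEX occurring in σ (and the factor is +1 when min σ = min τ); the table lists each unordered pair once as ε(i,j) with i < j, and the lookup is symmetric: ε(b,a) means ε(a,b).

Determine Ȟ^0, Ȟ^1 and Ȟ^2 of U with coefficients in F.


nonempty intersections:
  V1={{p4},{p6},{p1,p4},{p3,p4},{p4,p7}} V2={{p2},{p5},{p7},{p1,p2},{p1,p5},{p1,p7},{p2,p5},{p4,p7},{p5,p7},{p1,p2,p5},{p1,p5,p7}} V3={{p1},{p3},{p5},{p1,p2},{p1,p4},{p1,p5},{p1,p7},{p2,p5},{p3,p4},{p5,p7},{p1,p2,p5},{p1,p5,p7}}
  V12={{p4,p7}} V13={{p1,p4},{p3,p4}} V23={{p5},{p1,p2},{p1,p5},{p1,p7},{p2,p5},{p5,p7},{p1,p2,p5},{p1,p5,p7}}
C dims 3,3; δ0: rk 2, SNF 1^2
Ȟ^0: (3−2)−0=1 ⇒ Z
Ȟ^1: (3−0)−2=1 ⇒ Z
Ȟ^2: (0−0)−0=0 ⇒ 0

Ȟ^0 = Z; Ȟ^1 = Z; Ȟ^2 = 0


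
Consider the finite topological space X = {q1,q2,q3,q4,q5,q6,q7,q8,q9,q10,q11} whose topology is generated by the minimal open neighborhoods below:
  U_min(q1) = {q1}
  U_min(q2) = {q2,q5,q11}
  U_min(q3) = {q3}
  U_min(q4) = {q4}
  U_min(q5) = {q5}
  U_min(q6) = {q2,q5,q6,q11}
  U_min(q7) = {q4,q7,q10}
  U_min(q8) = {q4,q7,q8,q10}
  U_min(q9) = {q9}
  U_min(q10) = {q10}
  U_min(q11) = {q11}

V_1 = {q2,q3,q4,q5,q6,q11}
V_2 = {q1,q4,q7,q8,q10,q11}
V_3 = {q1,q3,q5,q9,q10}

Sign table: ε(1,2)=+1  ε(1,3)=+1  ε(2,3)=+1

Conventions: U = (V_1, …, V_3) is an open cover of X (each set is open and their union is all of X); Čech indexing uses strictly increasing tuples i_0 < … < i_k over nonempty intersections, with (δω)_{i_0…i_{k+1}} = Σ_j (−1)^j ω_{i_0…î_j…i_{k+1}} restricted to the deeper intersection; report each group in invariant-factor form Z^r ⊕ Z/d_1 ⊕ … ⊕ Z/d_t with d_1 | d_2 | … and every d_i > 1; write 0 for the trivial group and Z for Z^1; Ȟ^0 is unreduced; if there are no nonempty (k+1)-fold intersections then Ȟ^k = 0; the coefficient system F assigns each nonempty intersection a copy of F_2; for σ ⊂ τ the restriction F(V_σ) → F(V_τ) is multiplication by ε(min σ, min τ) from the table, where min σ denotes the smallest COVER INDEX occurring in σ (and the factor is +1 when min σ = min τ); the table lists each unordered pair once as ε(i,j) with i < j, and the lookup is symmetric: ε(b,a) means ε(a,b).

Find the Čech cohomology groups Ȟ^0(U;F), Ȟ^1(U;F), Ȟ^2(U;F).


Ȟ^0 = Z/2, Ȟ^1 = Z/2, Ȟ^2 = 0

nonempty intersections:
  V12={q4,q11} V13={q3,q5} V23={q1,q10}
C dims 3,3; δ0: rk_F2 2
Ȟ^0: (3−2)−0=1 ⇒ Z/2
Ȟ^1: (3−0)−2=1 ⇒ Z/2
Ȟ^2: (0−0)−0=0 ⇒ 0


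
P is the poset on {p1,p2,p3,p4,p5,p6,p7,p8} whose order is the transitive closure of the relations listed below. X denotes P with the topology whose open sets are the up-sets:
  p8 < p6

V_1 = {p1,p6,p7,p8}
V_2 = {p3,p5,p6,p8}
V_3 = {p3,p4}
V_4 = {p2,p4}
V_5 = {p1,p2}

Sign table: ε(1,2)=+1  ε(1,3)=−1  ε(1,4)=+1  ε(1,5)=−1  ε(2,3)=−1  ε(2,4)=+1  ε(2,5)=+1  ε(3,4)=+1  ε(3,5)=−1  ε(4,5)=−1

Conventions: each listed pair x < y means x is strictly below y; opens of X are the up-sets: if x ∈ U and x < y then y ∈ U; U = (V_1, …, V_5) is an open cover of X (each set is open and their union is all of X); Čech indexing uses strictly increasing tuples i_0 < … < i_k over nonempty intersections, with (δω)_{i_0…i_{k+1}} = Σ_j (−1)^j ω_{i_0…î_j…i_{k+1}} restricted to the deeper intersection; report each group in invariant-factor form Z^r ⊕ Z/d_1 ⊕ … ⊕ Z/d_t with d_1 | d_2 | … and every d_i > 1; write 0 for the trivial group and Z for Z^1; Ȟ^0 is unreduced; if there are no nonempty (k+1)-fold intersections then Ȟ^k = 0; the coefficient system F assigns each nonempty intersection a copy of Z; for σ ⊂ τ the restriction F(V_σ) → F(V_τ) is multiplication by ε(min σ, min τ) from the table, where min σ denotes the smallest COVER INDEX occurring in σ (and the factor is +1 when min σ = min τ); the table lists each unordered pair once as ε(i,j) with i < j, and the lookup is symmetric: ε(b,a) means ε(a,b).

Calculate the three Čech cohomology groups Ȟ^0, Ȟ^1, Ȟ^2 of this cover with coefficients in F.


cover nerve:
  V12={p6,p8} V15={p1} V23={p3} V34={p4} V45={p2}
C dims 5,5; δ0: rk 5, SNF 1^4·2
Ȟ^0: (5−5)−0=0 ⇒ 0
Ȟ^1: (5−0)−5=0 plus torsion [2] ⇒ Z/2
Ȟ^2: (0−0)−0=0 ⇒ 0

Ȟ^0(U;F) ≅ 0, Ȟ^1(U;F) ≅ Z/2 and Ȟ^2(U;F) ≅ 0


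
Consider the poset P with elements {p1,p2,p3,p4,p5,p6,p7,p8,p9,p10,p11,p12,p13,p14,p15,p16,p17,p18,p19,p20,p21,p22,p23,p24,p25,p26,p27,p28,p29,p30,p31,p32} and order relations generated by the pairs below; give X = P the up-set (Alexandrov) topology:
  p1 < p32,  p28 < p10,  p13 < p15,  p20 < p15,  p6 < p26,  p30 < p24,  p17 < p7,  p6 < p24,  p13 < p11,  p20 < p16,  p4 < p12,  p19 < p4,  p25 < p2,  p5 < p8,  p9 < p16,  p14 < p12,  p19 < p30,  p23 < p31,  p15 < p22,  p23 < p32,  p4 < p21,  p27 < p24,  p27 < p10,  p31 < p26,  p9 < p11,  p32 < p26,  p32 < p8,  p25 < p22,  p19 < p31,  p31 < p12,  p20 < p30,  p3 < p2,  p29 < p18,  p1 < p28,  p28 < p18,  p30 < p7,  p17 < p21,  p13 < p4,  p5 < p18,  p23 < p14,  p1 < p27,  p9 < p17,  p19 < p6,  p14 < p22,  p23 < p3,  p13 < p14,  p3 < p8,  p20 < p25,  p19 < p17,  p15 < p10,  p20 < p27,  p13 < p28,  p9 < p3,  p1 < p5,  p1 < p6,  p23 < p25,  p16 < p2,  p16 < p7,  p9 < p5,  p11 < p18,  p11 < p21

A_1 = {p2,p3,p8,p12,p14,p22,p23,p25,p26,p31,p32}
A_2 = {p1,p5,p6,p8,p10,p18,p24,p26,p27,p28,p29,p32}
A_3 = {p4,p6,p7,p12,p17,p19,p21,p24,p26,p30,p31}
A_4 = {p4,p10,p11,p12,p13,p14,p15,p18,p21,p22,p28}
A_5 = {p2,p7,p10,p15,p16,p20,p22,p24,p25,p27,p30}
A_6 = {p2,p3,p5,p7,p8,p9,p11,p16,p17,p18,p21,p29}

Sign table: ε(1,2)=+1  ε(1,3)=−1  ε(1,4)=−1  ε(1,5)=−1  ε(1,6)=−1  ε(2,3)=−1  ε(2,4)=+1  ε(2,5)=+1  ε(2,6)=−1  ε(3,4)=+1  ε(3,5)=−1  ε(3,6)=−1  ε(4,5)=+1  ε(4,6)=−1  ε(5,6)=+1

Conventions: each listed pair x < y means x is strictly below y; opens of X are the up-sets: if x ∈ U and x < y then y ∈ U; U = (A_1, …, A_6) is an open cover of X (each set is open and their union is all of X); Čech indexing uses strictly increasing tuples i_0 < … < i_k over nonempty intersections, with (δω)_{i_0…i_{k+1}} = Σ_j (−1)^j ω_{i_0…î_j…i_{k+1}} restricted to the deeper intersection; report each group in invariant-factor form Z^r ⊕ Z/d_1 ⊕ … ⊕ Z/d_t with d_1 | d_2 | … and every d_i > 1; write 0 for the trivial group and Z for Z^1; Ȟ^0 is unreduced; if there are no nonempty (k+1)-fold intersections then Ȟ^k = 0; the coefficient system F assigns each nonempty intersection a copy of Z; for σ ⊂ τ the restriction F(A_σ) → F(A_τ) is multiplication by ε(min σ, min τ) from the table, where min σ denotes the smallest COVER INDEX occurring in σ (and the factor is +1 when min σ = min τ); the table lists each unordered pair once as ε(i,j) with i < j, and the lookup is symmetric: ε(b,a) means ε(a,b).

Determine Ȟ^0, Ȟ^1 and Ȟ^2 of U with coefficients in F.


nerve of the cover:
  A12={p8,p26,p32} A13={p12,p26,p31} A14={p12,p14,p22} A15={p2,p22,p25} A16={p2,p3,p8} A23={p6,p24,p26} A24={p10,p18,p28} A25={p10,p24,p27} A26={p5,p8,p18,p29} A34={p4,p12,p21} A35={p7,p24,p30} A36={p7,p17,p21} A45={p10,p15,p22} A46={p11,p18,p21} A56={p2,p7,p16}
  A123={p26} A126={p8} A134={p12} A145={p22} A156={p2} A235={p24} A245={p10} A246={p18} A346={p21} A356={p7}
C dims 6,15,10; δ0: rk 6, SNF 1^5·2; δ1: rk 9, SNF 1^9
Ȟ^0 = (6 − 6) − 0 = 0, so Ȟ^0 ≅ 0
Ȟ^1 = (15 − 9) − 6 = 0 plus torsion [2], so Ȟ^1 ≅ Z/2
Ȟ^2 = (10 − 0) − 9 = 1, so Ȟ^2 ≅ Z

Ȟ^0 = 0,  Ȟ^1 = Z/2,  Ȟ^2 = Z


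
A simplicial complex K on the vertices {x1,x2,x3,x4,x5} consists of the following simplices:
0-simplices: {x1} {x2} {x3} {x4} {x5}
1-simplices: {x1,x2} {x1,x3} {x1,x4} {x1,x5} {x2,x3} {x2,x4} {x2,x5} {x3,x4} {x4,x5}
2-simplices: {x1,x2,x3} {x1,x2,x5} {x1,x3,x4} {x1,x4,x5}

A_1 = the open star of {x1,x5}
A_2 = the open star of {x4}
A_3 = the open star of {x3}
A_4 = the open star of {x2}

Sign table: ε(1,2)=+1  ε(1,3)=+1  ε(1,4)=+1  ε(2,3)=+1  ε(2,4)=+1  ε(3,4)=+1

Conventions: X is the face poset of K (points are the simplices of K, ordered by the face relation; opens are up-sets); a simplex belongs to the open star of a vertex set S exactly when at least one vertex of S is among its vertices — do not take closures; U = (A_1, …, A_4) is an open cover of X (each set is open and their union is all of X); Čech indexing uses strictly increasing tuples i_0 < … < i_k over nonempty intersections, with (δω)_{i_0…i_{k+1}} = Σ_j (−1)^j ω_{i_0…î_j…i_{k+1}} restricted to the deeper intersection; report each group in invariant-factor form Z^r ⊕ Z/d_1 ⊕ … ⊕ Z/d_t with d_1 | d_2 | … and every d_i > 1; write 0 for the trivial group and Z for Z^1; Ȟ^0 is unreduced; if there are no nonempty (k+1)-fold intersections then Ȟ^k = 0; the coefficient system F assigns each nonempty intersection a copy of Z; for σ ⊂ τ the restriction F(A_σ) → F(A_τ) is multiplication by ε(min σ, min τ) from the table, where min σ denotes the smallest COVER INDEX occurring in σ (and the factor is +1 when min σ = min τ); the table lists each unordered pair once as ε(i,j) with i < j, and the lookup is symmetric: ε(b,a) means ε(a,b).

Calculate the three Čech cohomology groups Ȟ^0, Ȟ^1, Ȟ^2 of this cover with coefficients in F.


nerve simplices:
  A1={{x1},{x5},{x1,x2},{x1,x3},{x1,x4},{x1,x5},{x2,x5},{x4,x5},{x1,x2,x3},{x1,x2,x5},{x1,x3,x4},{x1,x4,x5}} A2={{x4},{x1,x4},{x2,x4},{x3,x4},{x4,x5},{x1,x3,x4},{x1,x4,x5}} A3={{x3},{x1,x3},{x2,x3},{x3,x4},{x1,x2,x3},{x1,x3,x4}} A4={{x2},{x1,x2},{x2,x3},{x2,x4},{x2,x5},{x1,x2,x3},{x1,x2,x5}}
  A12={{x1,x4},{x4,x5},{x1,x3,x4},{x1,x4,x5}} A13={{x1,x3},{x1,x2,x3},{x1,x3,x4}} A14={{x1,x2},{x2,x5},{x1,x2,x3},{x1,x2,x5}} A23={{x3,x4},{x1,x3,x4}} A24={{x2,x4}} A34={{x2,x3},{x1,x2,x3}}
  A123={{x1,x3,x4}} A134={{x1,x2,x3}}
C dims 4,6,2; δ0: rk 3, SNF 1^3; δ1: rk 2, SNF 1^2
degree 0: 4−3−0 = 1 → Ȟ^0 ≅ Z
degree 1: 6−2−3 = 1 → Ȟ^1 ≅ Z
degree 2: 2−0−2 = 0 → Ȟ^2 ≅ 0

Ȟ^0 = Z; Ȟ^1 = Z; Ȟ^2 = 0


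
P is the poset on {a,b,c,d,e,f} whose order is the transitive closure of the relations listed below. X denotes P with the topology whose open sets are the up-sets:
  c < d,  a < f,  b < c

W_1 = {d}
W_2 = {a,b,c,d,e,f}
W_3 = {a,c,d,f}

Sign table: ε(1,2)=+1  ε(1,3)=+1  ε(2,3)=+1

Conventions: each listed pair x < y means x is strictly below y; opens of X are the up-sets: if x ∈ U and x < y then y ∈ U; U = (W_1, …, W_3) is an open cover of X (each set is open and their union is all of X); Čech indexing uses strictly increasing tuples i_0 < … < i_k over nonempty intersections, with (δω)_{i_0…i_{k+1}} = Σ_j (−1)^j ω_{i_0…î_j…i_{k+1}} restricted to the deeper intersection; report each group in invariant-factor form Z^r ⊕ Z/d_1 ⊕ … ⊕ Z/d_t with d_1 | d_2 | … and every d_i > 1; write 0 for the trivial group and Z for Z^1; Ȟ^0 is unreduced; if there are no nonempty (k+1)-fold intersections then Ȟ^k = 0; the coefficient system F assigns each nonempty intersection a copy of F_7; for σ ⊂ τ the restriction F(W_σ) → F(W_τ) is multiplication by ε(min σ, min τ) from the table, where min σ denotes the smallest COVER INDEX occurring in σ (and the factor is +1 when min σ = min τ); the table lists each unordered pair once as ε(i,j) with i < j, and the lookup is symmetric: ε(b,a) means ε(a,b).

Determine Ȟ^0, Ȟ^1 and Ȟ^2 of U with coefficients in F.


Ȟ^0(U;F) ≅ Z/7, Ȟ^1(U;F) ≅ 0 and Ȟ^2(U;F) ≅ 0

nonempty intersections:
  W12={d} W13={d} W23={a,c,d,f}
  W123={d}
C dims 3,3,1; δ0: rk_F7 2; δ1: rk_F7 1
Ȟ^0: (3−2)−0=1 ⇒ Z/7
Ȟ^1: (3−1)−2=0 ⇒ 0
Ȟ^2: (1−0)−1=0 ⇒ 0


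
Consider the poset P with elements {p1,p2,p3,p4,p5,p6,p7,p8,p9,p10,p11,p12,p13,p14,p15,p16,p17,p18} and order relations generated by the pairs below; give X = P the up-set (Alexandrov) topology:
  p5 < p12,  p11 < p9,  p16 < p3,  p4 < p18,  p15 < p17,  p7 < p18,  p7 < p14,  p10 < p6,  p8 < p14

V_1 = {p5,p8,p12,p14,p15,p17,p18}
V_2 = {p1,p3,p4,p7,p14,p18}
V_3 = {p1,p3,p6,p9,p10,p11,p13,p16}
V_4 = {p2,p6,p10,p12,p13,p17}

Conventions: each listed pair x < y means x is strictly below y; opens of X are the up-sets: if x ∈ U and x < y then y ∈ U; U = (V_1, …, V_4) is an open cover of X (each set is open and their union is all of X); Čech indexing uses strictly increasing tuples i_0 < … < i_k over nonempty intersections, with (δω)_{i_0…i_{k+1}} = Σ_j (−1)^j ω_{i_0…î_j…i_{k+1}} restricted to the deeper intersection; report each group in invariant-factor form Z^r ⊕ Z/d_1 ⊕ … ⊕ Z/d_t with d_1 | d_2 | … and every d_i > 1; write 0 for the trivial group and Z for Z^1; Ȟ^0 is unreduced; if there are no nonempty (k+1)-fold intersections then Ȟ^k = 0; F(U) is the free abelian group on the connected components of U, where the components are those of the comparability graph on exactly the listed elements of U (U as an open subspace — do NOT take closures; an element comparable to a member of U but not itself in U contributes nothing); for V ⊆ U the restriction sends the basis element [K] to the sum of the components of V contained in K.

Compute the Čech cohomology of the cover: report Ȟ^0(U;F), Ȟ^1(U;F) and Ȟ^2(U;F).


Ȟ^0(U;F) ≅ Z^9, Ȟ^1(U;F) ≅ 0, Ȟ^2(U;F) ≅ 0

nerve simplices:
  V12={p14,p18} V14={p12,p17} V23={p1,p3} V34={p6,p10,p13}
components per intersection:
  V1: {p5,p12} {p8,p14} {p15,p17} {p18}
  V2: {p1} {p3} {p4,p7,p14,p18}
  V3: {p1} {p3,p16} {p6,p10} {p9,p11} {p13}
  V4: {p2} {p6,p10} {p12} {p13} {p17}
  V12: {p14} {p18}
  V14: {p12} {p17}
  V23: {p1} {p3}
  V34: {p6,p10} {p13}
C dims 17,8; δ0: rk 8, SNF 1^8
degree 0: 17−8−0 = 9 → Ȟ^0 ≅ Z^9
degree 1: 8−0−8 = 0 → Ȟ^1 ≅ 0
degree 2: 0−0−0 = 0 → Ȟ^2 ≅ 0


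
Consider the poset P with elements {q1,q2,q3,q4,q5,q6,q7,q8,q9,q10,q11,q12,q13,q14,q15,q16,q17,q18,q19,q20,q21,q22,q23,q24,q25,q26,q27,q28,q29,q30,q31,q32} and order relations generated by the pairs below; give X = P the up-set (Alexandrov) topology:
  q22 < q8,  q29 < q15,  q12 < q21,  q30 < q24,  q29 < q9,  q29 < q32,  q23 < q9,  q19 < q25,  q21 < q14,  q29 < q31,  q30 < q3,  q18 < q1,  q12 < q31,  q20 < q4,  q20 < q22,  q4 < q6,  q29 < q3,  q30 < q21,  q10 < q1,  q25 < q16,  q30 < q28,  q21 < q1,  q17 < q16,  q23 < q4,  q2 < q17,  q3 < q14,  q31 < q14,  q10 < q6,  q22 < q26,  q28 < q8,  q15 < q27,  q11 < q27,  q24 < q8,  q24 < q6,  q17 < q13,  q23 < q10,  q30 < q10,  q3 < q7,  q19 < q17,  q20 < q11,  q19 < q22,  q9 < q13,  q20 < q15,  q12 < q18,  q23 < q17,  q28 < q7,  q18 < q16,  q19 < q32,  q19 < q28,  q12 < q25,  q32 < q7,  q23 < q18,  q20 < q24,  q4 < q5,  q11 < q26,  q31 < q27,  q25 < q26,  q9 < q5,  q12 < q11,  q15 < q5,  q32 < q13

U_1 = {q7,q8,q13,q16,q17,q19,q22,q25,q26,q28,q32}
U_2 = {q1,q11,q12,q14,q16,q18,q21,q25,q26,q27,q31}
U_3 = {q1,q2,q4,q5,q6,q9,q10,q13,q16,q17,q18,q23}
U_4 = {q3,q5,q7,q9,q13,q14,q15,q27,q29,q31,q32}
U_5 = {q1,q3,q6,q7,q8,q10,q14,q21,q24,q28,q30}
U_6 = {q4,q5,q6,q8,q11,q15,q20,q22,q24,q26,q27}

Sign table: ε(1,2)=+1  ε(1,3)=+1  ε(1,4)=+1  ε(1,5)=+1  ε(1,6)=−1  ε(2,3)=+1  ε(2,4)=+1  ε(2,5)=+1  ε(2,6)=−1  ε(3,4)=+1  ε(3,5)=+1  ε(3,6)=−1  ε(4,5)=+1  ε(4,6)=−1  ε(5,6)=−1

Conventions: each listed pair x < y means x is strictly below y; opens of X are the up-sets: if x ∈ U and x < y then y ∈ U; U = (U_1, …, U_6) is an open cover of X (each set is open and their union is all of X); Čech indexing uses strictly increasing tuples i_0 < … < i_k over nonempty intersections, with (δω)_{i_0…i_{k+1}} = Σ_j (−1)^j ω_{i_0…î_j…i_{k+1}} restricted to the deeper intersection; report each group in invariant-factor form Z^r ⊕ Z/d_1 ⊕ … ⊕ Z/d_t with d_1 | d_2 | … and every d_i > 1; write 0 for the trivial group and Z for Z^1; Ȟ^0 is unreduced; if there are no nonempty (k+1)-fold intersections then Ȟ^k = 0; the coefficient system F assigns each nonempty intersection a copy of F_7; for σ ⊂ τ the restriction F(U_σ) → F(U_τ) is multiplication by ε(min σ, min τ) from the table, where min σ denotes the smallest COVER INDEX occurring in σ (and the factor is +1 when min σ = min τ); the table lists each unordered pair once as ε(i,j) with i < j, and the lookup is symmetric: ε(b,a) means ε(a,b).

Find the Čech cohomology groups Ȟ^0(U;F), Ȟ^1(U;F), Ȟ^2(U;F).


Ȟ^0(U;F) ≅ Z/7, Ȟ^1(U;F) ≅ 0, Ȟ^2(U;F) ≅ 0

nonempty intersections:
  U12={q16,q25,q26} U13={q13,q16,q17} U14={q7,q13,q32} U15={q7,q8,q28} U16={q8,q22,q26} U23={q1,q16,q18} U24={q14,q27,q31} U25={q1,q14,q21} U26={q11,q26,q27} U34={q5,q9,q13} U35={q1,q6,q10} U36={q4,q5,q6} U45={q3,q7,q14} U46={q5,q15,q27} U56={q6,q8,q24}
  U123={q16} U126={q26} U134={q13} U145={q7} U156={q8} U235={q1} U245={q14} U246={q27} U346={q5} U356={q6}
C dims 6,15,10; δ0: rk_F7 5; δ1: rk_F7 10
Ȟ^0: (6−5)−0=1 ⇒ Z/7
Ȟ^1: (15−10)−5=0 ⇒ 0
Ȟ^2: (10−0)−10=0 ⇒ 0


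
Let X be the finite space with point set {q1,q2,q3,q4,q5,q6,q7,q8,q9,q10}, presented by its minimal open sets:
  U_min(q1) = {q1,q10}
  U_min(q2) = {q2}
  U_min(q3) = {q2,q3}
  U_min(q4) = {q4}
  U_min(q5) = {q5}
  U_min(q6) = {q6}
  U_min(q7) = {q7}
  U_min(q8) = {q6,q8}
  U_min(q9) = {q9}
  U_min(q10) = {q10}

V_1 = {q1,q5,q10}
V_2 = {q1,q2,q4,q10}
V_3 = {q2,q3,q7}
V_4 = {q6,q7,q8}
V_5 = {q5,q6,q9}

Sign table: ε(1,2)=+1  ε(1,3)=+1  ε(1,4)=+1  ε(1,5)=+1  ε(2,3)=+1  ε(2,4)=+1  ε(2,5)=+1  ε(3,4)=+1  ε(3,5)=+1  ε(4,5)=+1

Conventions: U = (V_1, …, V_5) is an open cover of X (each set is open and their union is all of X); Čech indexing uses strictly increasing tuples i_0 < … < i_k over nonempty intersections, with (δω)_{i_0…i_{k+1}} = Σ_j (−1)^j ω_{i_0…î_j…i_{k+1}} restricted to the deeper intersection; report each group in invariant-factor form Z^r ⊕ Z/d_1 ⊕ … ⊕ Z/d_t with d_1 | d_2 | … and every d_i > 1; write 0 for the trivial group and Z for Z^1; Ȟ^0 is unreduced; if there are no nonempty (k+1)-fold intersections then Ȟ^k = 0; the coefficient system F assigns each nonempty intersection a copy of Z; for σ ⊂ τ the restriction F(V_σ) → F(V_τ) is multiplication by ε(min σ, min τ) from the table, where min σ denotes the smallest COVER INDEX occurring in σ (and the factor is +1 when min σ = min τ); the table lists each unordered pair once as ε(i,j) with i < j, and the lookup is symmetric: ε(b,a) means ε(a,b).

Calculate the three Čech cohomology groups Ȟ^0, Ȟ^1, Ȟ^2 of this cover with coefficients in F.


intersection data:
  V12={q1,q10} V15={q5} V23={q2} V34={q7} V45={q6}
C dims 5,5; δ0: rk 4, SNF 1^4
Ȟ^0 = (5 − 4) − 0 = 1, so Ȟ^0 ≅ Z
Ȟ^1 = (5 − 0) − 4 = 1, so Ȟ^1 ≅ Z
Ȟ^2 = (0 − 0) − 0 = 0, so Ȟ^2 ≅ 0

Ȟ^0 ≅ Z, Ȟ^1 ≅ Z and Ȟ^2 ≅ 0


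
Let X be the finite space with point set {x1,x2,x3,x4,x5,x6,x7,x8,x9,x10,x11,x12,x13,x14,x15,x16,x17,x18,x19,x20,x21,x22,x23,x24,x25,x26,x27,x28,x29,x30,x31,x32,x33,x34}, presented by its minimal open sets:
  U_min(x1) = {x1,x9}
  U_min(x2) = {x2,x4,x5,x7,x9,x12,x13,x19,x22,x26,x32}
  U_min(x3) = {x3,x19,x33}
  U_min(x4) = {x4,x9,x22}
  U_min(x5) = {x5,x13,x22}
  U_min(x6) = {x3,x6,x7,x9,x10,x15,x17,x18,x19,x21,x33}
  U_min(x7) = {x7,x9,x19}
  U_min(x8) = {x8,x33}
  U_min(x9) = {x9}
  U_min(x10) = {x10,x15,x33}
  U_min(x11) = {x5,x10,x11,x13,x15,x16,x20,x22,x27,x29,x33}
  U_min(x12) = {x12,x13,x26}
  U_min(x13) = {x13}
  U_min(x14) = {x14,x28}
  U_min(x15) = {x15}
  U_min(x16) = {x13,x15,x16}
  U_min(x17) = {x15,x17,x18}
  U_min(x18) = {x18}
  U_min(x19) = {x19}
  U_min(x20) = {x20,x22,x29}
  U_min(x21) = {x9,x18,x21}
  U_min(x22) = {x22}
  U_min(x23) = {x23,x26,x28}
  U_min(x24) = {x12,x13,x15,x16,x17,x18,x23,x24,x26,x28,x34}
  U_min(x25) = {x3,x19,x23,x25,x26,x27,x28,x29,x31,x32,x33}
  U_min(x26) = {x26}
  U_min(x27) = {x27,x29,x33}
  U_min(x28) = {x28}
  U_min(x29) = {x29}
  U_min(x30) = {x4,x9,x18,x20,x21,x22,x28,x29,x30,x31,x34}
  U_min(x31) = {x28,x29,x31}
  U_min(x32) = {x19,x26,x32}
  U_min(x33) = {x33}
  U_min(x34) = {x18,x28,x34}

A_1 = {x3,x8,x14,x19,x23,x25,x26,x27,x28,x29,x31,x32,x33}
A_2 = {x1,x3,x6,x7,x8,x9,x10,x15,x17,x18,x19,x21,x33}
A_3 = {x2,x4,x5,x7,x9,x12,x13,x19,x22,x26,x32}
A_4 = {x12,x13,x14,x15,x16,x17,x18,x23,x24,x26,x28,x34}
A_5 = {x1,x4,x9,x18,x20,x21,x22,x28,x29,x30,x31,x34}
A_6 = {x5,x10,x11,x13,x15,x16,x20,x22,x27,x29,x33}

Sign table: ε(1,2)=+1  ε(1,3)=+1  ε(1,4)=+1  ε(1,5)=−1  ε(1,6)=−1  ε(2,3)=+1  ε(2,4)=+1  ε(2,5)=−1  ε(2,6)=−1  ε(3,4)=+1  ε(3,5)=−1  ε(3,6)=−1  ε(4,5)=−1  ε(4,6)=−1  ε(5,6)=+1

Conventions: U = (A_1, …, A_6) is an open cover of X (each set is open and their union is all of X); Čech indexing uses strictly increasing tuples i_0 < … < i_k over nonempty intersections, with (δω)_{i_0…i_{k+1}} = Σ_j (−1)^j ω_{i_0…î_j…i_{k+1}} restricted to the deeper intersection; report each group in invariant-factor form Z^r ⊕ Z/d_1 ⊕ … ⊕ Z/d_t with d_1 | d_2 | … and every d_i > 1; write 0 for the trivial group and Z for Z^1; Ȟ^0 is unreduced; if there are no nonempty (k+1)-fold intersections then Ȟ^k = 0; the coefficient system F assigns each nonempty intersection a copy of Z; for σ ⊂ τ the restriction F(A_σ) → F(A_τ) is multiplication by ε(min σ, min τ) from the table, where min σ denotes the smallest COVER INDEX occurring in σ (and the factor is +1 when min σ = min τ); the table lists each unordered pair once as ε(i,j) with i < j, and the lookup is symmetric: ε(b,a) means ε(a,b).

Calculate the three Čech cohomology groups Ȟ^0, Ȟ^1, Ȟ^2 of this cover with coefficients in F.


intersection data:
  A12={x3,x8,x19,x33} A13={x19,x26,x32} A14={x14,x23,x26,x28} A15={x28,x29,x31} A16={x27,x29,x33} A23={x7,x9,x19} A24={x15,x17,x18} A25={x1,x9,x18,x21} A26={x10,x15,x33} A34={x12,x13,x26} A35={x4,x9,x22} A36={x5,x13,x22} A45={x18,x28,x34} A46={x13,x15,x16} A56={x20,x22,x29}
  A123={x19} A126={x33} A134={x26} A145={x28} A156={x29} A235={x9} A245={x18} A246={x15} A346={x13} A356={x22}
C dims 6,15,10; δ0: rk 5, SNF 1^5; δ1: rk 10, SNF 1^9·2
Ȟ^0 = (6 − 5) − 0 = 1, so Ȟ^0 ≅ Z
Ȟ^1 = (15 − 10) − 5 = 0, so Ȟ^1 ≅ 0
Ȟ^2 = (10 − 0) − 10 = 0 plus torsion [2], so Ȟ^2 ≅ Z/2

Ȟ^0 = Z, Ȟ^1 = 0 and Ȟ^2 = Z/2


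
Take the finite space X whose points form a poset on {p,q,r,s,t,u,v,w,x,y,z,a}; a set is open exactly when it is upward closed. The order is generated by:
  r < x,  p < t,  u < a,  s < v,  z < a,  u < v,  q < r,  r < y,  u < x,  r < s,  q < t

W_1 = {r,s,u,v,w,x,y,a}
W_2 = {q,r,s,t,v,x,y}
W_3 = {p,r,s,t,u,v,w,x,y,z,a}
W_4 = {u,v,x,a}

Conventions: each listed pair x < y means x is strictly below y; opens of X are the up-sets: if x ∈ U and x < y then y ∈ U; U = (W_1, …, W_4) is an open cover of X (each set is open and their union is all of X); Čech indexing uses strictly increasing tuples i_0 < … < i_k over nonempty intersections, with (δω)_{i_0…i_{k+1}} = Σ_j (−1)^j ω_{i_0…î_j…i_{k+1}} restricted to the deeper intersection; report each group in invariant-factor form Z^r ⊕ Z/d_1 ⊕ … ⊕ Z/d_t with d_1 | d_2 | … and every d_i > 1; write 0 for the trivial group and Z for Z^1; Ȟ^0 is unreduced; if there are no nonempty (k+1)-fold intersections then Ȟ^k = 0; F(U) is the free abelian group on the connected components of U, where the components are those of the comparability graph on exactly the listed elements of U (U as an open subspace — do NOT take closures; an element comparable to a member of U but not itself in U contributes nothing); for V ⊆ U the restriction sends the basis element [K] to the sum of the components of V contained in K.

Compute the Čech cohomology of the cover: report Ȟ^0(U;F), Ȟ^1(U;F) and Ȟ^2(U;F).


Ȟ^0 ≅ Z^2, Ȟ^1 ≅ 0 and Ȟ^2 ≅ 0

nerve simplices:
  W12={r,s,v,x,y} W13={r,s,u,v,w,x,y,a} W14={u,v,x,a} W23={r,s,t,v,x,y} W24={v,x} W34={u,v,x,a}
  W123={r,s,v,x,y} W124={v,x} W134={u,v,x,a} W234={v,x}
  W1234={v,x}
components per intersection:
  W1: {r,s,u,v,x,y,a} {w}
  W2: {q,r,s,t,v,x,y}
  W3: {p,t} {r,s,u,v,x,y,z,a} {w}
  W4: {u,v,x,a}
  W12: {r,s,v,x,y}
  W13: {r,s,u,v,x,y,a} {w}
  W14: {u,v,x,a}
  W23: {r,s,v,x,y} {t}
  W24: {v} {x}
  W34: {u,v,x,a}
  W123: {r,s,v,x,y}
  W124: {v} {x}
  W134: {u,v,x,a}
  W234: {v} {x}
  W1234: {v} {x}
C dims 7,9,6,2; δ0: rk 5, SNF 1^5; δ1: rk 4, SNF 1^4; δ2: rk 2, SNF 1^2
degree 0: 7−5−0 = 2 → Ȟ^0 ≅ Z^2
degree 1: 9−4−5 = 0 → Ȟ^1 ≅ 0
degree 2: 6−2−4 = 0 → Ȟ^2 ≅ 0


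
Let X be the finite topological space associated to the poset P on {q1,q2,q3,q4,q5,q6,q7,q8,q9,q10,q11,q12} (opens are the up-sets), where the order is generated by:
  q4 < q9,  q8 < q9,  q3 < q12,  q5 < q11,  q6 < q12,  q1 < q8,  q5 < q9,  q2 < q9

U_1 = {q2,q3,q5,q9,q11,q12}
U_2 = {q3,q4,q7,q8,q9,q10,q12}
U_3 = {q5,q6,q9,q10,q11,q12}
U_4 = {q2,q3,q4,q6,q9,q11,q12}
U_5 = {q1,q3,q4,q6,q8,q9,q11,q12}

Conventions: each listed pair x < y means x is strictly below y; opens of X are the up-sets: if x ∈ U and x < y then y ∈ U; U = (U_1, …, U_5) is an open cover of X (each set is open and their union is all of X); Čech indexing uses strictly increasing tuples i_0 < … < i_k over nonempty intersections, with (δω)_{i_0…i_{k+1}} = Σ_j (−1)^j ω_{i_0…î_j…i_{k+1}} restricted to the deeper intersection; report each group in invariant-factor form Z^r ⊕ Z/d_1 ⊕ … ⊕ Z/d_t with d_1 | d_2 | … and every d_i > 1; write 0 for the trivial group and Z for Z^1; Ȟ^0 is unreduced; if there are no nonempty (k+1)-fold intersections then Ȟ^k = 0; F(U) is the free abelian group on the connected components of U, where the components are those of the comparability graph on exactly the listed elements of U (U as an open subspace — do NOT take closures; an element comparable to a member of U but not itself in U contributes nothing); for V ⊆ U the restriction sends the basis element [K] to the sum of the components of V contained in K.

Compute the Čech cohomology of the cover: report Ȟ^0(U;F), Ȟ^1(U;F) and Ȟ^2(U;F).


nonempty intersections:
  U12={q3,q9,q12} U13={q5,q9,q11,q12} U14={q2,q3,q9,q11,q12} U15={q3,q9,q11,q12} U23={q9,q10,q12} U24={q3,q4,q9,q12} U25={q3,q4,q8,q9,q12} U34={q6,q9,q11,q12} U35={q6,q9,q11,q12} U45={q3,q4,q6,q9,q11,q12}
  U123={q9,q12} U124={q3,q9,q12} U125={q3,q9,q12} U134={q9,q11,q12} U135={q9,q11,q12} U145={q3,q9,q11,q12} U234={q9,q12} U235={q9,q12} U245={q3,q4,q9,q12} U345={q6,q9,q11,q12}
  U1234={q9,q12} U1235={q9,q12} U1245={q3,q9,q12} U1345={q9,q11,q12} U2345={q9,q12}
  U12345={q9,q12}
components per intersection:
  U1: {q2,q5,q9,q11} {q3,q12}
  U2: {q3,q12} {q4,q8,q9} {q7} {q10}
  U3: {q5,q9,q11} {q6,q12} {q10}
  U4: {q2,q4,q9} {q3,q6,q12} {q11}
  U5: {q1,q4,q8,q9} {q3,q6,q12} {q11}
  U12: {q3,q12} {q9}
  U13: {q5,q9,q11} {q12}
  U14: {q2,q9} {q3,q12} {q11}
  U15: {q3,q12} {q9} {q11}
  U23: {q9} {q10} {q12}
  U24: {q3,q12} {q4,q9}
  U25: {q3,q12} {q4,q8,q9}
  U34: {q6,q12} {q9} {q11}
  U35: {q6,q12} {q9} {q11}
  U45: {q3,q6,q12} {q4,q9} {q11}
  U123: {q9} {q12}
  U124: {q3,q12} {q9}
  U125: {q3,q12} {q9}
  U134: {q9} {q11} {q12}
  U135: {q9} {q11} {q12}
  U145: {q3,q12} {q9} {q11}
  U234: {q9} {q12}
  U235: {q9} {q12}
  U245: {q3,q12} {q4,q9}
  U345: {q6,q12} {q9} {q11}
  U1234: {q9} {q12}
  U1235: {q9} {q12}
  U1245: {q3,q12} {q9}
  U1345: {q9} {q11} {q12}
  U2345: {q9} {q12}
  U12345: {q9} {q12}
C dims 15,26,24,11; δ0: rk 11, SNF 1^11; δ1: rk 15, SNF 1^15; δ2: rk 9, SNF 1^9
Ȟ^0: (15−11)−0=4 ⇒ Z^4
Ȟ^1: (26−15)−11=0 ⇒ 0
Ȟ^2: (24−9)−15=0 ⇒ 0

Ȟ^0(U;F) ≅ Z^4, Ȟ^1(U;F) ≅ 0 and Ȟ^2(U;F) ≅ 0


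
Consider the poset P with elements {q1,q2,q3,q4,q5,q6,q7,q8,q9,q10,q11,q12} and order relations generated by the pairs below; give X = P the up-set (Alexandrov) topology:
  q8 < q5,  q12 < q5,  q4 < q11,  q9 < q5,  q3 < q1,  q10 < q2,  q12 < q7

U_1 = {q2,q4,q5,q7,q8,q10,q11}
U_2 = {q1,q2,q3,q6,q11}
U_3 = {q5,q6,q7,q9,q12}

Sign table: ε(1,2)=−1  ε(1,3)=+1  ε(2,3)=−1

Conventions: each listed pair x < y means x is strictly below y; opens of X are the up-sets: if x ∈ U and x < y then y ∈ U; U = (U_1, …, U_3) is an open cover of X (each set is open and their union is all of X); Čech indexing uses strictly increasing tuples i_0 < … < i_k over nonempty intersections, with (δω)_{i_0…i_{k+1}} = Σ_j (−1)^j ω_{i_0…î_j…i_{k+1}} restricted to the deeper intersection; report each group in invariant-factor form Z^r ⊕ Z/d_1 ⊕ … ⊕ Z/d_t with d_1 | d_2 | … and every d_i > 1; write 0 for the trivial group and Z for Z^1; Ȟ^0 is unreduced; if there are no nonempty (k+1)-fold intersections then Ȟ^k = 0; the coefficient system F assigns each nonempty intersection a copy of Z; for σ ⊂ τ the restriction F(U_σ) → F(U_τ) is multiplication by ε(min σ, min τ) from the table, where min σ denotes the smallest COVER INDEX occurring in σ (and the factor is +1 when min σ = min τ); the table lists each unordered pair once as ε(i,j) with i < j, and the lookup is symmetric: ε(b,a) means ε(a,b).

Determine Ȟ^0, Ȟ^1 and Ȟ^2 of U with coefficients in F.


nonempty overlaps:
  U12={q2,q11} U13={q5,q7} U23={q6}
C dims 3,3; δ0: rk 2, SNF 1^2
degree 0: 3−2−0 = 1 → Ȟ^0 ≅ Z
degree 1: 3−0−2 = 1 → Ȟ^1 ≅ Z
degree 2: 0−0−0 = 0 → Ȟ^2 ≅ 0

Ȟ^0 = Z; Ȟ^1 = Z; Ȟ^2 = 0


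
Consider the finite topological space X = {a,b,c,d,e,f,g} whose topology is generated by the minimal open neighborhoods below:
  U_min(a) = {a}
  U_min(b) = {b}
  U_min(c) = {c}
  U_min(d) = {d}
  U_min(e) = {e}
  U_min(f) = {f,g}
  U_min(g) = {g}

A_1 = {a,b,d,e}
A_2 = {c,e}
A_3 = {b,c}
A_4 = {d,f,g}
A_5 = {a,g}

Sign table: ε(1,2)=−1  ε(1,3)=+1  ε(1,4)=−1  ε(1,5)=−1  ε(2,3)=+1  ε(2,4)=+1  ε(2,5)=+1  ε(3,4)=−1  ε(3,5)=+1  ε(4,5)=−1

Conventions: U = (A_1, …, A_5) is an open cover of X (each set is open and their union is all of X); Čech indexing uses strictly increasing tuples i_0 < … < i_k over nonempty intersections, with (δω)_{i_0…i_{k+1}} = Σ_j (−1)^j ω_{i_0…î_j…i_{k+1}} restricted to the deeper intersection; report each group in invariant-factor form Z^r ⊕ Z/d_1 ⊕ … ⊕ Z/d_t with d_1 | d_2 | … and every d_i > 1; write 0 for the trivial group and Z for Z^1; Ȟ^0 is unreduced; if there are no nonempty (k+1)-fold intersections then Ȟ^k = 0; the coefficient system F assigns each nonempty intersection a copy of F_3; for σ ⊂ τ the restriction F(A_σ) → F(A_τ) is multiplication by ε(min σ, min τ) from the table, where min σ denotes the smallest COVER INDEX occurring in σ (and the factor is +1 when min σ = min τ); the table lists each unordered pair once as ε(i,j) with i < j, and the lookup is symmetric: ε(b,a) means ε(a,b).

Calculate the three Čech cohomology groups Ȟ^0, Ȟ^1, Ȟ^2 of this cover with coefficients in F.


nonempty overlaps:
  A12={e} A13={b} A14={d} A15={a} A23={c} A45={g}
C dims 5,6; δ0: rk_F3 5
degree 0: 5−5−0 = 0 → Ȟ^0 ≅ 0
degree 1: 6−0−5 = 1 → Ȟ^1 ≅ Z/3
degree 2: 0−0−0 = 0 → Ȟ^2 ≅ 0

Ȟ^0 ≅ 0; Ȟ^1 ≅ Z/3; Ȟ^2 ≅ 0


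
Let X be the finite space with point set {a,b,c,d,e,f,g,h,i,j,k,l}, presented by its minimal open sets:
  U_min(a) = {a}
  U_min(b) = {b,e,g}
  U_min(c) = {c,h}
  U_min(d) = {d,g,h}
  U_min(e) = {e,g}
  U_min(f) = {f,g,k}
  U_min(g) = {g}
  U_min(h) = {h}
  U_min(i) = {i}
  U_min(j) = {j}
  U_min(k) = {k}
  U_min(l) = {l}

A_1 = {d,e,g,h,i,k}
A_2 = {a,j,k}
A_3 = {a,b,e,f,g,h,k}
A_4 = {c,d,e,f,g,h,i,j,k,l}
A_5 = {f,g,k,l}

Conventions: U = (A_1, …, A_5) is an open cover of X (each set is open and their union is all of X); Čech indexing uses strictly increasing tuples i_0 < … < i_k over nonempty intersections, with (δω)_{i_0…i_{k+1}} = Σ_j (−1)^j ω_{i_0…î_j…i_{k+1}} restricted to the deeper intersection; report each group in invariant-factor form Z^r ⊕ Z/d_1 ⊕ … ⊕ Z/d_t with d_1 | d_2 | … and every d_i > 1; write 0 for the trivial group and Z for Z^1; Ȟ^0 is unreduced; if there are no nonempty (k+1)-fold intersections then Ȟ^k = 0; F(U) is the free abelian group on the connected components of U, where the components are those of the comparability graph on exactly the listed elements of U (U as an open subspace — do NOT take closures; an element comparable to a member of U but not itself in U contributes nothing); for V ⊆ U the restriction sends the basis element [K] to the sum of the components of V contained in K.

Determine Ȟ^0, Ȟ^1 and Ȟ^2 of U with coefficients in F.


Ȟ^0 ≅ Z^5; Ȟ^1 ≅ 0; Ȟ^2 ≅ 0

nerve simplices:
  A12={k} A13={e,g,h,k} A14={d,e,g,h,i,k} A15={g,k} A23={a,k} A24={j,k} A25={k} A34={e,f,g,h,k} A35={f,g,k} A45={f,g,k,l}
  A123={k} A124={k} A125={k} A134={e,g,h,k} A135={g,k} A145={g,k} A234={k} A235={k} A245={k} A345={f,g,k}
  A1234={k} A1235={k} A1245={k} A1345={g,k} A2345={k}
  A12345={k}
components per intersection:
  A1: {d,e,g,h} {i} {k}
  A2: {a} {j} {k}
  A3: {a} {b,e,f,g,k} {h}
  A4: {c,d,e,f,g,h,k} {i} {j} {l}
  A5: {f,g,k} {l}
  A12: {k}
  A13: {e,g} {h} {k}
  A14: {d,e,g,h} {i} {k}
  A15: {g} {k}
  A23: {a} {k}
  A24: {j} {k}
  A25: {k}
  A34: {e,f,g,k} {h}
  A35: {f,g,k}
  A45: {f,g,k} {l}
  A123: {k}
  A124: {k}
  A125: {k}
  A134: {e,g} {h} {k}
  A135: {g} {k}
  A145: {g} {k}
  A234: {k}
  A235: {k}
  A245: {k}
  A345: {f,g,k}
  A1234: {k}
  A1235: {k}
  A1245: {k}
  A1345: {g} {k}
  A2345: {k}
  A12345: {k}
C dims 15,19,14,6; δ0: rk 10, SNF 1^10; δ1: rk 9, SNF 1^9; δ2: rk 5, SNF 1^5
degree 0: 15−10−0 = 5 → Ȟ^0 ≅ Z^5
degree 1: 19−9−10 = 0 → Ȟ^1 ≅ 0
degree 2: 14−5−9 = 0 → Ȟ^2 ≅ 0
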